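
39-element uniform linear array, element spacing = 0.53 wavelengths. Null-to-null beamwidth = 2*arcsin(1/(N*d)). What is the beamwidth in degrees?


1/(N*d) = 1/(39*0.53) = 0.048379
BW = 2*arcsin(0.048379) = 5.5 degrees

5.5 degrees


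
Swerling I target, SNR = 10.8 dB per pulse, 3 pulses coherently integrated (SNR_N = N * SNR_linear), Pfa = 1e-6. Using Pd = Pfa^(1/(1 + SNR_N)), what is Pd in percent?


SNR_lin = 10^(10.8/10) = 12.02264
SNR_N = 3 * 12.02264 = 36.06792
1/(1 + SNR_N) = 1/37.06792 = 0.0269775
Pd = (1e-6)^0.0269775 = 0.68887
Pd = 68.9%

68.9%


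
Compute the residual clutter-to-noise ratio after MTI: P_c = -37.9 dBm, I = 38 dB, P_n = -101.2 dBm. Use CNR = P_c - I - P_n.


CNR = -37.9 - 38 - (-101.2) = 25.3 dB

25.3 dB


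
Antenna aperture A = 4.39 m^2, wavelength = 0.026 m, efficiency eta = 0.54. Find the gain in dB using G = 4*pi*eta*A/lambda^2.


G_linear = 4*pi*0.54*4.39/0.026^2 = 44067.81
G_dB = 10*log10(44067.81) = 46.4 dB

46.4 dB


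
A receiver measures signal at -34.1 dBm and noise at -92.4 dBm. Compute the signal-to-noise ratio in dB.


SNR = -34.1 - (-92.4) = 58.3 dB

58.3 dB


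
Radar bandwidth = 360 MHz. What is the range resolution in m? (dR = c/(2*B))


dR = 3e8 / (2 * 360000000.0) = 0.42 m

0.42 m


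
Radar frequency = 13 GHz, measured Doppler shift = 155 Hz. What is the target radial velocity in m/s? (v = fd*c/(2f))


v = 155 * 3e8 / (2 * 13000000000.0) = 1.8 m/s

1.8 m/s


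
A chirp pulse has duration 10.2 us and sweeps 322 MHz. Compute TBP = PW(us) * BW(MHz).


TBP = 10.2 * 322 = 3284.4

3284.4


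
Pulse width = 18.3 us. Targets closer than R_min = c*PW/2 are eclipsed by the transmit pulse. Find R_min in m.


R_min = 3e8 * 18.3e-6 / 2 = 2745.0 m

2745.0 m


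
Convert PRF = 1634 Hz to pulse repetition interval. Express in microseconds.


PRI = 1/1634 = 0.0006119951 s = 612.0 us

612.0 us


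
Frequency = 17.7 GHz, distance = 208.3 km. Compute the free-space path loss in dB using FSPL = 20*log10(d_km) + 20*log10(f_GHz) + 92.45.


20*log10(208.3) = 46.37
20*log10(17.7) = 24.96
FSPL = 163.8 dB

163.8 dB


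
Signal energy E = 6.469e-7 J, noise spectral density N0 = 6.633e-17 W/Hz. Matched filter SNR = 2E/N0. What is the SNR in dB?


SNR_lin = 2 * 6.469e-7 / 6.633e-17 = 1.951e10
SNR_dB = 10*log10(1.951e10) = 102.9 dB

102.9 dB


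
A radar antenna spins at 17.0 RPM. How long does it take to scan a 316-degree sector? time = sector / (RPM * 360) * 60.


t = 316 / (17.0 * 360) * 60 = 3.1 s

3.1 s


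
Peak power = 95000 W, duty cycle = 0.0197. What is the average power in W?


P_avg = 95000 * 0.0197 = 1871.5 W

1871.5 W


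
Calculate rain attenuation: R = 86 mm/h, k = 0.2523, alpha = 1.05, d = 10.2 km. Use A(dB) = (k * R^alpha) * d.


gamma = 0.2523 * 86^1.05 = 27.110693 dB/km
A = 27.110693 * 10.2 = 276.53 dB

276.53 dB


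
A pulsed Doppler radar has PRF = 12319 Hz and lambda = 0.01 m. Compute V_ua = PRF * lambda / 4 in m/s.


V_ua = 12319 * 0.01 / 4 = 30.8 m/s

30.8 m/s


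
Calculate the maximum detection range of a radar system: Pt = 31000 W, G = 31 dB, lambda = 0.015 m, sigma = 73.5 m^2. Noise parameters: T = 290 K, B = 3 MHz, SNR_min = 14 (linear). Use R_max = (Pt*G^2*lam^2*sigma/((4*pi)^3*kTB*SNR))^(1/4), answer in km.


G_lin = 10^(31/10) = 1258.925412
R^4 = 31000 * 1258.925412^2 * 0.015^2 * 73.5 / ((4*pi)^3 * 1.38e-23 * 290 * 3000000.0 * 14)
R^4 = 2.43599e18 m^4
R_max = (2.43599e18)^(1/4) = 39506.5 m = 39.5 km

39.5 km


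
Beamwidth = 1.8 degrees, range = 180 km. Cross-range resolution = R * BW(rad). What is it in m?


BW_rad = 0.031415927
CR = 180000 * 0.031415927 = 5654.9 m

5654.9 m


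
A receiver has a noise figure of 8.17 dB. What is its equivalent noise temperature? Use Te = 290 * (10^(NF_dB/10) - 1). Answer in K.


NF_lin = 10^(8.17/10) = 6.561453
Te = 290 * (6.561453 - 1) = 1612.8 K

1612.8 K


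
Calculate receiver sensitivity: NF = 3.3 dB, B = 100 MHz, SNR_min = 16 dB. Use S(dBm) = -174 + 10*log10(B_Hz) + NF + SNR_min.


10*log10(100000000.0) = 80.0
S = -174 + 80.0 + 3.3 + 16 = -74.7 dBm

-74.7 dBm


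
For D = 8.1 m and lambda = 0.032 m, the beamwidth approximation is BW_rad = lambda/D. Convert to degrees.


BW_rad = 0.032 / 8.1 = 0.003951
BW_deg = 0.23 degrees

0.23 degrees


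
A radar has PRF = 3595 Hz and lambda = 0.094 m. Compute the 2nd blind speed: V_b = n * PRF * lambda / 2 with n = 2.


V_blind = 2 * 3595 * 0.094 / 2 = 337.9 m/s

337.9 m/s


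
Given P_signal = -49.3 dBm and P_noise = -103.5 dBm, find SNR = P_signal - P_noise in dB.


SNR = -49.3 - (-103.5) = 54.2 dB

54.2 dB


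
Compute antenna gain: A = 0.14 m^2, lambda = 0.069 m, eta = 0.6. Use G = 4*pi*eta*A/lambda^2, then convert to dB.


G_linear = 4*pi*0.6*0.14/0.069^2 = 221.71
G_dB = 10*log10(221.71) = 23.5 dB

23.5 dB


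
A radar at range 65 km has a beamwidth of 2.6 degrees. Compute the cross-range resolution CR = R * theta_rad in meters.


BW_rad = 0.045378561
CR = 65000 * 0.045378561 = 2949.6 m

2949.6 m


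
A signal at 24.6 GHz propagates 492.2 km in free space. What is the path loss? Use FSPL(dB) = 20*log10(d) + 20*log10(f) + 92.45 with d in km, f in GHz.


20*log10(492.2) = 53.84
20*log10(24.6) = 27.82
FSPL = 174.1 dB

174.1 dB


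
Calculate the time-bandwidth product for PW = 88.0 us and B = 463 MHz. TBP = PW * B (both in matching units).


TBP = 88.0 * 463 = 40744.0

40744.0


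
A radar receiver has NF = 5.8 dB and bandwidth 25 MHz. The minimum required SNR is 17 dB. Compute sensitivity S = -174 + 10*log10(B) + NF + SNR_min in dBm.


10*log10(25000000.0) = 73.98
S = -174 + 73.98 + 5.8 + 17 = -77.2 dBm

-77.2 dBm


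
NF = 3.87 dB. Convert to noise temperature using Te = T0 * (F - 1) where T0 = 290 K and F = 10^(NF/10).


NF_lin = 10^(3.87/10) = 2.437811
Te = 290 * (2.437811 - 1) = 417.0 K

417.0 K


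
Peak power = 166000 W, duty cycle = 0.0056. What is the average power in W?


P_avg = 166000 * 0.0056 = 929.6 W

929.6 W


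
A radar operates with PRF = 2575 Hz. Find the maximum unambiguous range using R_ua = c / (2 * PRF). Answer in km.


R_ua = 3e8 / (2 * 2575) = 58252.4 m = 58.3 km

58.3 km


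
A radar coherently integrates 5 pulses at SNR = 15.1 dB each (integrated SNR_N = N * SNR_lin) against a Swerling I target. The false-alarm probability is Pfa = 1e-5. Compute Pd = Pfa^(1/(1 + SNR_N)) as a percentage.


SNR_lin = 10^(15.1/10) = 32.35937
SNR_N = 5 * 32.35937 = 161.79685
1/(1 + SNR_N) = 1/162.79685 = 0.0061426
Pd = (1e-5)^0.0061426 = 0.93172
Pd = 93.2%

93.2%


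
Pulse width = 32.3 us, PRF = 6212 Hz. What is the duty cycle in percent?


DC = 32.3e-6 * 6212 * 100 = 20.06%

20.06%


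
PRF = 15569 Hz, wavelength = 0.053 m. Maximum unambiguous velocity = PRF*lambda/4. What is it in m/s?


V_ua = 15569 * 0.053 / 4 = 206.3 m/s

206.3 m/s


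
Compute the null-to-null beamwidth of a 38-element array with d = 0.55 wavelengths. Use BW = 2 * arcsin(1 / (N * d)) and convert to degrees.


1/(N*d) = 1/(38*0.55) = 0.047847
BW = 2*arcsin(0.047847) = 5.5 degrees

5.5 degrees


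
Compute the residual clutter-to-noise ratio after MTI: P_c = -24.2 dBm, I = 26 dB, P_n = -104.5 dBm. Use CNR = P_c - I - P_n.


CNR = -24.2 - 26 - (-104.5) = 54.3 dB

54.3 dB


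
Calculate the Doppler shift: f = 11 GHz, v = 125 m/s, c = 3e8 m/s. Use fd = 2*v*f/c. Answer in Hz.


fd = 2 * 125 * 11000000000.0 / 3e8 = 9166.7 Hz

9166.7 Hz


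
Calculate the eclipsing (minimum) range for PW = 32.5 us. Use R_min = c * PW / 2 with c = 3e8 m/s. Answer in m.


R_min = 3e8 * 32.5e-6 / 2 = 4875.0 m

4875.0 m


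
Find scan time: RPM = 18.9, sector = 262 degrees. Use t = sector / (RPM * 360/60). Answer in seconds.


t = 262 / (18.9 * 360) * 60 = 2.31 s

2.31 s


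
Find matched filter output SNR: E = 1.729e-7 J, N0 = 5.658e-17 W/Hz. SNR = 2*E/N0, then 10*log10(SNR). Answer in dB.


SNR_lin = 2 * 1.729e-7 / 5.658e-17 = 6.112e9
SNR_dB = 10*log10(6.112e9) = 97.9 dB

97.9 dB


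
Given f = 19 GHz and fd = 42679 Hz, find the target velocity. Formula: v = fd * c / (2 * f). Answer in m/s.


v = 42679 * 3e8 / (2 * 19000000000.0) = 336.9 m/s

336.9 m/s


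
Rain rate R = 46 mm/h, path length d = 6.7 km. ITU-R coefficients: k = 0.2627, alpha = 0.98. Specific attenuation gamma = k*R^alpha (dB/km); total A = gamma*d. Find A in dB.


gamma = 0.2627 * 46^0.98 = 11.193419 dB/km
A = 11.193419 * 6.7 = 75.0 dB

75.0 dB


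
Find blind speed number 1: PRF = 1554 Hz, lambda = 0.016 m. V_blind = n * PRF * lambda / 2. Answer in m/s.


V_blind = 1 * 1554 * 0.016 / 2 = 12.4 m/s

12.4 m/s


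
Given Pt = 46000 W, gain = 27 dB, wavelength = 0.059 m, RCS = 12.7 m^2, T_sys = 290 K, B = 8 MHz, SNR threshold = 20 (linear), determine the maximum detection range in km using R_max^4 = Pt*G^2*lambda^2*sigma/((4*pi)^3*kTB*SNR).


G_lin = 10^(27/10) = 501.187234
R^4 = 46000 * 501.187234^2 * 0.059^2 * 12.7 / ((4*pi)^3 * 1.38e-23 * 290 * 8000000.0 * 20)
R^4 = 4.02012e17 m^4
R_max = (4.02012e17)^(1/4) = 25180.2 m = 25.2 km

25.2 km


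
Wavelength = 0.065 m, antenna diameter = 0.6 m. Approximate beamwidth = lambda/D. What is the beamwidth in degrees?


BW_rad = 0.065 / 0.6 = 0.108333
BW_deg = 6.21 degrees

6.21 degrees


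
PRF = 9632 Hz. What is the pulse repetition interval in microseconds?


PRI = 1/9632 = 0.0001038206 s = 103.8 us

103.8 us


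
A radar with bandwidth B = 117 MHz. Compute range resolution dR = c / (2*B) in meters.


dR = 3e8 / (2 * 117000000.0) = 1.28 m

1.28 m


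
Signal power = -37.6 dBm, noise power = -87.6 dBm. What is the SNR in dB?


SNR = -37.6 - (-87.6) = 50.0 dB

50.0 dB


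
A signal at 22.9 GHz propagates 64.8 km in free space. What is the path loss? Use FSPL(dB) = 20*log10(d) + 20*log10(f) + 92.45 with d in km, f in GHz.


20*log10(64.8) = 36.23
20*log10(22.9) = 27.2
FSPL = 155.9 dB

155.9 dB


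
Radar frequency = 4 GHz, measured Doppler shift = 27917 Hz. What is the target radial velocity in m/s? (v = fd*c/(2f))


v = 27917 * 3e8 / (2 * 4000000000.0) = 1046.9 m/s

1046.9 m/s


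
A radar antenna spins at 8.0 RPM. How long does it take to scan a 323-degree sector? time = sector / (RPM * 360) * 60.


t = 323 / (8.0 * 360) * 60 = 6.73 s

6.73 s


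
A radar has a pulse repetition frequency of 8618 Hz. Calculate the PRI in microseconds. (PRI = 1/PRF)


PRI = 1/8618 = 0.0001160362 s = 116.0 us

116.0 us


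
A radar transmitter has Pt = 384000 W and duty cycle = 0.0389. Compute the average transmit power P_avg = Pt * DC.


P_avg = 384000 * 0.0389 = 14937.6 W

14937.6 W


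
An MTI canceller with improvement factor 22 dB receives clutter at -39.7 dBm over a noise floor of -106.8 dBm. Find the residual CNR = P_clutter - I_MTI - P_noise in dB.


CNR = -39.7 - 22 - (-106.8) = 45.1 dB

45.1 dB


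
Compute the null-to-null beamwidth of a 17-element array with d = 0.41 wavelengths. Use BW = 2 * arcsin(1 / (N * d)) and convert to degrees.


1/(N*d) = 1/(17*0.41) = 0.143472
BW = 2*arcsin(0.143472) = 16.5 degrees

16.5 degrees


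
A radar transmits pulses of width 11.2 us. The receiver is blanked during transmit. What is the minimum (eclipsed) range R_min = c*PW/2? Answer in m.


R_min = 3e8 * 11.2e-6 / 2 = 1680.0 m

1680.0 m


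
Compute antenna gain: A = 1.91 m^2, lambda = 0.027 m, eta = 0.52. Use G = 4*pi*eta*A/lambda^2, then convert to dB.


G_linear = 4*pi*0.52*1.91/0.027^2 = 17120.6
G_dB = 10*log10(17120.6) = 42.3 dB

42.3 dB


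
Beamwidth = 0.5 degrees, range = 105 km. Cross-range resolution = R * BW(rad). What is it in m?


BW_rad = 0.008726646
CR = 105000 * 0.008726646 = 916.3 m

916.3 m


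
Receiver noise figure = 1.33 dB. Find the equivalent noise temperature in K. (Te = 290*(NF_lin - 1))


NF_lin = 10^(1.33/10) = 1.358313
Te = 290 * (1.358313 - 1) = 103.9 K

103.9 K


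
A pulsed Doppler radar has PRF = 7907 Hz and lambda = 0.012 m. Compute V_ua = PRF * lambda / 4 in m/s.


V_ua = 7907 * 0.012 / 4 = 23.7 m/s

23.7 m/s


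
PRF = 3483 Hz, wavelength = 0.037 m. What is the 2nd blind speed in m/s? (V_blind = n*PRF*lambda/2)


V_blind = 2 * 3483 * 0.037 / 2 = 128.9 m/s

128.9 m/s


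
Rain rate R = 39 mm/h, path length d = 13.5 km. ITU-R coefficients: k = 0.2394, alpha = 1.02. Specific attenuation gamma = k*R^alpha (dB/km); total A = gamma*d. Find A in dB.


gamma = 0.2394 * 39^1.02 = 10.04639 dB/km
A = 10.04639 * 13.5 = 135.63 dB

135.63 dB


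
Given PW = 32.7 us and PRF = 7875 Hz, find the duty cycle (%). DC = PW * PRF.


DC = 32.7e-6 * 7875 * 100 = 25.75%

25.75%


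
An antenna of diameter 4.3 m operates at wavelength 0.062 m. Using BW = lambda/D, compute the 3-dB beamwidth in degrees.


BW_rad = 0.062 / 4.3 = 0.014419
BW_deg = 0.83 degrees

0.83 degrees


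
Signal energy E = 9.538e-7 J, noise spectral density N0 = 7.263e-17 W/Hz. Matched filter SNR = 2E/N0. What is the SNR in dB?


SNR_lin = 2 * 9.538e-7 / 7.263e-17 = 2.626e10
SNR_dB = 10*log10(2.626e10) = 104.2 dB

104.2 dB


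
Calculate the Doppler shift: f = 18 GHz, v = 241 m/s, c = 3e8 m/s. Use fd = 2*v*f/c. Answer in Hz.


fd = 2 * 241 * 18000000000.0 / 3e8 = 28920.0 Hz

28920.0 Hz


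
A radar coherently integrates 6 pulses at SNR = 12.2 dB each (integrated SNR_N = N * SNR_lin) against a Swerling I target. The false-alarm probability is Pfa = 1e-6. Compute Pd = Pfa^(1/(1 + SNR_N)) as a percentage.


SNR_lin = 10^(12.2/10) = 16.59587
SNR_N = 6 * 16.59587 = 99.57522
1/(1 + SNR_N) = 1/100.57522 = 0.0099428
Pd = (1e-6)^0.0099428 = 0.87165
Pd = 87.2%

87.2%


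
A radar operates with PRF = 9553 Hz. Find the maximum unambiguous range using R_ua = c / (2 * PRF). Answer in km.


R_ua = 3e8 / (2 * 9553) = 15701.9 m = 15.7 km

15.7 km


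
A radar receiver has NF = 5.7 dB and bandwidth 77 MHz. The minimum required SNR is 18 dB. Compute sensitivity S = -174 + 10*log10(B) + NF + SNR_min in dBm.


10*log10(77000000.0) = 78.86
S = -174 + 78.86 + 5.7 + 18 = -71.4 dBm

-71.4 dBm


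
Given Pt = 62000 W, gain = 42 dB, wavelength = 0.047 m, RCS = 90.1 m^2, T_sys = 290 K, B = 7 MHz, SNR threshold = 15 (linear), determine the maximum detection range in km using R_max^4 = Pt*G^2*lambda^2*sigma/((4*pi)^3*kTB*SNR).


G_lin = 10^(42/10) = 15848.931925
R^4 = 62000 * 15848.931925^2 * 0.047^2 * 90.1 / ((4*pi)^3 * 1.38e-23 * 290 * 7000000.0 * 15)
R^4 = 3.7172e21 m^4
R_max = (3.7172e21)^(1/4) = 246918.7 m = 246.9 km

246.9 km


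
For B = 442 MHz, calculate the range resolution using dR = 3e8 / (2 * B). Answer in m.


dR = 3e8 / (2 * 442000000.0) = 0.34 m

0.34 m


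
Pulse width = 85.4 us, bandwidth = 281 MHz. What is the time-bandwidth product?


TBP = 85.4 * 281 = 23997.4

23997.4


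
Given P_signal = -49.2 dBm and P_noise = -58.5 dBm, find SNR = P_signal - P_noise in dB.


SNR = -49.2 - (-58.5) = 9.3 dB

9.3 dB


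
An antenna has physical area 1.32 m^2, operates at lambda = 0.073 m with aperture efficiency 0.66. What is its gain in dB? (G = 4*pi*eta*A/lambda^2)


G_linear = 4*pi*0.66*1.32/0.073^2 = 2054.39
G_dB = 10*log10(2054.39) = 33.1 dB

33.1 dB


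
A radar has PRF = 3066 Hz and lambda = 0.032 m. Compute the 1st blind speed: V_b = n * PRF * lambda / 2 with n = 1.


V_blind = 1 * 3066 * 0.032 / 2 = 49.1 m/s

49.1 m/s


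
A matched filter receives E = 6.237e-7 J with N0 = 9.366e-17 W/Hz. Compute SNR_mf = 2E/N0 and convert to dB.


SNR_lin = 2 * 6.237e-7 / 9.366e-17 = 1.332e10
SNR_dB = 10*log10(1.332e10) = 101.2 dB

101.2 dB


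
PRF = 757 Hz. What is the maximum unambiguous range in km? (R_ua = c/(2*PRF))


R_ua = 3e8 / (2 * 757) = 198150.6 m = 198.2 km

198.2 km


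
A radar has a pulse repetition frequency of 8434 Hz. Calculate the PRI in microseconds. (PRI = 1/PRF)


PRI = 1/8434 = 0.0001185677 s = 118.6 us

118.6 us


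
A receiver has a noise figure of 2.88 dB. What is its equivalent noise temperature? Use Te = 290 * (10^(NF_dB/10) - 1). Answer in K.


NF_lin = 10^(2.88/10) = 1.940886
Te = 290 * (1.940886 - 1) = 272.9 K

272.9 K


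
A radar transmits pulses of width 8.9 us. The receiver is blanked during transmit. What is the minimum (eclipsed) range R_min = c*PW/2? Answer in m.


R_min = 3e8 * 8.9e-6 / 2 = 1335.0 m

1335.0 m


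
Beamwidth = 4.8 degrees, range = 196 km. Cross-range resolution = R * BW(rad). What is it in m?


BW_rad = 0.083775804
CR = 196000 * 0.083775804 = 16420.1 m

16420.1 m


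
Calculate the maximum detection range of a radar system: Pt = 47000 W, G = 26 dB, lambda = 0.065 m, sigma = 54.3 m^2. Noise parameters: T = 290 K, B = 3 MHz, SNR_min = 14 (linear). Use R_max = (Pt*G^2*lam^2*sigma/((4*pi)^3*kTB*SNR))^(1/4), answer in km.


G_lin = 10^(26/10) = 398.107171
R^4 = 47000 * 398.107171^2 * 0.065^2 * 54.3 / ((4*pi)^3 * 1.38e-23 * 290 * 3000000.0 * 14)
R^4 = 5.12352e18 m^4
R_max = (5.12352e18)^(1/4) = 47576.5 m = 47.6 km

47.6 km


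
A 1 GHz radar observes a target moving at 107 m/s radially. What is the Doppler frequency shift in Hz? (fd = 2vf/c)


fd = 2 * 107 * 1000000000.0 / 3e8 = 713.3 Hz

713.3 Hz


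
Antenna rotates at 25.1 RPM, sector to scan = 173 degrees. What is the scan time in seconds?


t = 173 / (25.1 * 360) * 60 = 1.15 s

1.15 s


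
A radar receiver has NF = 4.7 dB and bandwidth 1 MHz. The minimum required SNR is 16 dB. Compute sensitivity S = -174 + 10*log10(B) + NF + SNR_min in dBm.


10*log10(1000000.0) = 60.0
S = -174 + 60.0 + 4.7 + 16 = -93.3 dBm

-93.3 dBm


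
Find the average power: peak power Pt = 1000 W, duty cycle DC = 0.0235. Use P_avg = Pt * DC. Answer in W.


P_avg = 1000 * 0.0235 = 23.5 W

23.5 W


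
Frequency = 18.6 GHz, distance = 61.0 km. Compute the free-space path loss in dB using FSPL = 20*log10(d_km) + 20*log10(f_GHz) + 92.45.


20*log10(61.0) = 35.71
20*log10(18.6) = 25.39
FSPL = 153.5 dB

153.5 dB


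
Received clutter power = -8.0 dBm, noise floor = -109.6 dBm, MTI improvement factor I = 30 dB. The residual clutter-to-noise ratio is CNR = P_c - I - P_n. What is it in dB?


CNR = -8.0 - 30 - (-109.6) = 71.6 dB

71.6 dB


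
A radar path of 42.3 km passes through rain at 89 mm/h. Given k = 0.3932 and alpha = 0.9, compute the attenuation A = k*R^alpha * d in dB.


gamma = 0.3932 * 89^0.9 = 22.33904 dB/km
A = 22.33904 * 42.3 = 944.94 dB

944.94 dB


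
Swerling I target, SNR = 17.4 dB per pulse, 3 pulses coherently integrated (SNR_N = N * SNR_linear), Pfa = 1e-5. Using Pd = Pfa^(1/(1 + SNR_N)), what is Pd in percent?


SNR_lin = 10^(17.4/10) = 54.95409
SNR_N = 3 * 54.95409 = 164.86227
1/(1 + SNR_N) = 1/165.86227 = 0.0060291
Pd = (1e-5)^0.0060291 = 0.93294
Pd = 93.3%

93.3%


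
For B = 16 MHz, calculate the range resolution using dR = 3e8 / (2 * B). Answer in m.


dR = 3e8 / (2 * 16000000.0) = 9.38 m

9.38 m


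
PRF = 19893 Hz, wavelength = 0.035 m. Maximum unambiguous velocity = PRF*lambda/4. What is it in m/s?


V_ua = 19893 * 0.035 / 4 = 174.1 m/s

174.1 m/s


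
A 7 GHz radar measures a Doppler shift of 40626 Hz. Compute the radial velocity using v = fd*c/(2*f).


v = 40626 * 3e8 / (2 * 7000000000.0) = 870.6 m/s

870.6 m/s


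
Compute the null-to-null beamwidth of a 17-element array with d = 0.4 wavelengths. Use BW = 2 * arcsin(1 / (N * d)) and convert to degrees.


1/(N*d) = 1/(17*0.4) = 0.147059
BW = 2*arcsin(0.147059) = 16.9 degrees

16.9 degrees


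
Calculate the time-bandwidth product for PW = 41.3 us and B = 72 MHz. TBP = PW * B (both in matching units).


TBP = 41.3 * 72 = 2973.6

2973.6


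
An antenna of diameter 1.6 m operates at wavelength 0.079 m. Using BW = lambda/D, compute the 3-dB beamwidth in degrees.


BW_rad = 0.079 / 1.6 = 0.049375
BW_deg = 2.83 degrees

2.83 degrees


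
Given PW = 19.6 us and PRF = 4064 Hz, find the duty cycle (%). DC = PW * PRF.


DC = 19.6e-6 * 4064 * 100 = 7.97%

7.97%


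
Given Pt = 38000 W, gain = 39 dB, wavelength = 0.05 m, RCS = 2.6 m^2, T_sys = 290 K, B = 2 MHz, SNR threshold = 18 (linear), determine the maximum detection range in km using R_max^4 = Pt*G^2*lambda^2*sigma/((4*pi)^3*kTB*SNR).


G_lin = 10^(39/10) = 7943.282347
R^4 = 38000 * 7943.282347^2 * 0.05^2 * 2.6 / ((4*pi)^3 * 1.38e-23 * 290 * 2000000.0 * 18)
R^4 = 5.45115e19 m^4
R_max = (5.45115e19)^(1/4) = 85925.5 m = 85.9 km

85.9 km


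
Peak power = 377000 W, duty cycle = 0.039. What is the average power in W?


P_avg = 377000 * 0.039 = 14703.0 W

14703.0 W


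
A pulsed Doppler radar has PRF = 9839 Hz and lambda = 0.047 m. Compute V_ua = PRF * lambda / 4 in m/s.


V_ua = 9839 * 0.047 / 4 = 115.6 m/s

115.6 m/s


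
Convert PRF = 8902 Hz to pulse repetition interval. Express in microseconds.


PRI = 1/8902 = 0.0001123343 s = 112.3 us

112.3 us


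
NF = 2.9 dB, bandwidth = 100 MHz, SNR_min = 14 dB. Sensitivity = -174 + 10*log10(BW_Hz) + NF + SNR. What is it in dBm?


10*log10(100000000.0) = 80.0
S = -174 + 80.0 + 2.9 + 14 = -77.1 dBm

-77.1 dBm


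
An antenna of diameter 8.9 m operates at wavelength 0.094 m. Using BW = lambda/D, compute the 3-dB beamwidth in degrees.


BW_rad = 0.094 / 8.9 = 0.010562
BW_deg = 0.61 degrees

0.61 degrees


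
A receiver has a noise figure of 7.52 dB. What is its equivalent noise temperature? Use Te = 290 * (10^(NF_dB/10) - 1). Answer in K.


NF_lin = 10^(7.52/10) = 5.64937
Te = 290 * (5.64937 - 1) = 1348.3 K

1348.3 K


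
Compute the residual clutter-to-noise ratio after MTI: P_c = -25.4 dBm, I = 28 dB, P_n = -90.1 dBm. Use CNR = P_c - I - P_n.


CNR = -25.4 - 28 - (-90.1) = 36.7 dB

36.7 dB


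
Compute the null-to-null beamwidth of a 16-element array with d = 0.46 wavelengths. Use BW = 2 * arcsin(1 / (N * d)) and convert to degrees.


1/(N*d) = 1/(16*0.46) = 0.13587
BW = 2*arcsin(0.13587) = 15.6 degrees

15.6 degrees


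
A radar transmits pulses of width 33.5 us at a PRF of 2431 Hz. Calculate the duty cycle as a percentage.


DC = 33.5e-6 * 2431 * 100 = 8.14%

8.14%


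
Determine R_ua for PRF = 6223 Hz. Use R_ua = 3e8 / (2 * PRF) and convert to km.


R_ua = 3e8 / (2 * 6223) = 24104.1 m = 24.1 km

24.1 km


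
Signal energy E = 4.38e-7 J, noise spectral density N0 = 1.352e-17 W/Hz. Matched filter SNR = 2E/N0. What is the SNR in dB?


SNR_lin = 2 * 4.38e-7 / 1.352e-17 = 6.479e10
SNR_dB = 10*log10(6.479e10) = 108.1 dB

108.1 dB


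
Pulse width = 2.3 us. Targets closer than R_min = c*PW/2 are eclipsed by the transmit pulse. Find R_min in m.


R_min = 3e8 * 2.3e-6 / 2 = 345.0 m

345.0 m


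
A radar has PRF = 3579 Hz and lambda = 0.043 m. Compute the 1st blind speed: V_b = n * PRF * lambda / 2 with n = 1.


V_blind = 1 * 3579 * 0.043 / 2 = 76.9 m/s

76.9 m/s


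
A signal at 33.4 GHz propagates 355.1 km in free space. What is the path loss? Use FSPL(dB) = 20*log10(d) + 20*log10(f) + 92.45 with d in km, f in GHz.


20*log10(355.1) = 51.01
20*log10(33.4) = 30.47
FSPL = 173.9 dB

173.9 dB


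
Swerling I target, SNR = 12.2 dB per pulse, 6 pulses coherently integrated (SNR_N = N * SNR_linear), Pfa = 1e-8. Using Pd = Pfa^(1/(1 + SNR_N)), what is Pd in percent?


SNR_lin = 10^(12.2/10) = 16.59587
SNR_N = 6 * 16.59587 = 99.57522
1/(1 + SNR_N) = 1/100.57522 = 0.0099428
Pd = (1e-8)^0.0099428 = 0.83264
Pd = 83.3%

83.3%


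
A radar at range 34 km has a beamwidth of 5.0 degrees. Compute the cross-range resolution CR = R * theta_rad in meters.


BW_rad = 0.087266463
CR = 34000 * 0.087266463 = 2967.1 m

2967.1 m


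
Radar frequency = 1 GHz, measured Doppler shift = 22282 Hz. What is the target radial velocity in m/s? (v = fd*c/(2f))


v = 22282 * 3e8 / (2 * 1000000000.0) = 3342.3 m/s

3342.3 m/s


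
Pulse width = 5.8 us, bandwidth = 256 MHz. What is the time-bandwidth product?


TBP = 5.8 * 256 = 1484.8

1484.8


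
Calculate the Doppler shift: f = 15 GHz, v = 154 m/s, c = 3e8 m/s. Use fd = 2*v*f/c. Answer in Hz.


fd = 2 * 154 * 15000000000.0 / 3e8 = 15400.0 Hz

15400.0 Hz


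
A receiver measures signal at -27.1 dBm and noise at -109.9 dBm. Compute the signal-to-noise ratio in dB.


SNR = -27.1 - (-109.9) = 82.8 dB

82.8 dB


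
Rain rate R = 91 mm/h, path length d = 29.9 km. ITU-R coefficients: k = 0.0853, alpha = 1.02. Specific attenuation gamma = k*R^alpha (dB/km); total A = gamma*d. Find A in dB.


gamma = 0.0853 * 91^1.02 = 8.495154 dB/km
A = 8.495154 * 29.9 = 254.01 dB

254.01 dB


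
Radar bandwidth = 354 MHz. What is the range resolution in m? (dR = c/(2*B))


dR = 3e8 / (2 * 354000000.0) = 0.42 m

0.42 m


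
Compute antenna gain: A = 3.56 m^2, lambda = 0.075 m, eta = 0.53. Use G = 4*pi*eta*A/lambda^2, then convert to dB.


G_linear = 4*pi*0.53*3.56/0.075^2 = 4215.15
G_dB = 10*log10(4215.15) = 36.2 dB

36.2 dB


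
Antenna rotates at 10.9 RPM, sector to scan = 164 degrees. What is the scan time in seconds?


t = 164 / (10.9 * 360) * 60 = 2.51 s

2.51 s


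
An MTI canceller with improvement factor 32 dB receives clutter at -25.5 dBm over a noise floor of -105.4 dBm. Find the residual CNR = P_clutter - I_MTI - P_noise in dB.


CNR = -25.5 - 32 - (-105.4) = 47.9 dB

47.9 dB


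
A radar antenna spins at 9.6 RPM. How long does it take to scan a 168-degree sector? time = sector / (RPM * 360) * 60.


t = 168 / (9.6 * 360) * 60 = 2.92 s

2.92 s


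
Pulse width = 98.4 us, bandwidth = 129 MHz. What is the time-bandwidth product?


TBP = 98.4 * 129 = 12693.6

12693.6


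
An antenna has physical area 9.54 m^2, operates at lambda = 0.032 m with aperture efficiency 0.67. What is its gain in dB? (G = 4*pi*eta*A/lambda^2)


G_linear = 4*pi*0.67*9.54/0.032^2 = 78439.19
G_dB = 10*log10(78439.19) = 48.9 dB

48.9 dB


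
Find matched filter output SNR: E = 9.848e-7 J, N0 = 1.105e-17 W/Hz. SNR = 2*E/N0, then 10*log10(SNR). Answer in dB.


SNR_lin = 2 * 9.848e-7 / 1.105e-17 = 1.782e11
SNR_dB = 10*log10(1.782e11) = 112.5 dB

112.5 dB


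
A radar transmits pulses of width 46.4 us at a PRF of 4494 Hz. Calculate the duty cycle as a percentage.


DC = 46.4e-6 * 4494 * 100 = 20.85%

20.85%


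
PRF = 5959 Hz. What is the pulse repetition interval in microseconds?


PRI = 1/5959 = 0.0001678134 s = 167.8 us

167.8 us


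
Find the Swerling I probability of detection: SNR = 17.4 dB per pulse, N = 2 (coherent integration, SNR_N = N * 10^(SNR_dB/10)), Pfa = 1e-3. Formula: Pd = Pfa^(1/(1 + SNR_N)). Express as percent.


SNR_lin = 10^(17.4/10) = 54.95409
SNR_N = 2 * 54.95409 = 109.90818
1/(1 + SNR_N) = 1/110.90818 = 0.0090165
Pd = (1e-3)^0.0090165 = 0.93962
Pd = 94.0%

94.0%


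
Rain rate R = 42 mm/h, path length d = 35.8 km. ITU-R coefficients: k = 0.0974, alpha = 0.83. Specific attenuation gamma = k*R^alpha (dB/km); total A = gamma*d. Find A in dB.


gamma = 0.0974 * 42^0.83 = 2.166985 dB/km
A = 2.166985 * 35.8 = 77.58 dB

77.58 dB


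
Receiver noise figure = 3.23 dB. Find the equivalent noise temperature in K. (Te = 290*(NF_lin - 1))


NF_lin = 10^(3.23/10) = 2.103778
Te = 290 * (2.103778 - 1) = 320.1 K

320.1 K


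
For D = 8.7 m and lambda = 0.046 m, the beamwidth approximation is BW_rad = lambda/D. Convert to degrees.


BW_rad = 0.046 / 8.7 = 0.005287
BW_deg = 0.3 degrees

0.3 degrees


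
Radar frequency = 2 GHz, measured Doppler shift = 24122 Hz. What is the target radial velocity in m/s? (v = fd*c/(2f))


v = 24122 * 3e8 / (2 * 2000000000.0) = 1809.2 m/s

1809.2 m/s


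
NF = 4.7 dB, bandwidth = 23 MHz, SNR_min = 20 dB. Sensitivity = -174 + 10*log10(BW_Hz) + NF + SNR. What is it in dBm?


10*log10(23000000.0) = 73.62
S = -174 + 73.62 + 4.7 + 20 = -75.7 dBm

-75.7 dBm


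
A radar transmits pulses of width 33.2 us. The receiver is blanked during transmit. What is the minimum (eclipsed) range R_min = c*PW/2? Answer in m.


R_min = 3e8 * 33.2e-6 / 2 = 4980.0 m

4980.0 m


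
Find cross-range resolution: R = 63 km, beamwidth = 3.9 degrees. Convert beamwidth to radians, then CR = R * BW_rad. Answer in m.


BW_rad = 0.068067841
CR = 63000 * 0.068067841 = 4288.3 m

4288.3 m


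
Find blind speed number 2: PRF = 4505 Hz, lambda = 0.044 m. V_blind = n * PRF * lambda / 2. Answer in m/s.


V_blind = 2 * 4505 * 0.044 / 2 = 198.2 m/s

198.2 m/s


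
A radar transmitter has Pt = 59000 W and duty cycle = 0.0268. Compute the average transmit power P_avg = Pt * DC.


P_avg = 59000 * 0.0268 = 1581.2 W

1581.2 W


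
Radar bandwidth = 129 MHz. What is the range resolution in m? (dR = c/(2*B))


dR = 3e8 / (2 * 129000000.0) = 1.16 m

1.16 m


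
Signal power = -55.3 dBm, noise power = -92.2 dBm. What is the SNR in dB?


SNR = -55.3 - (-92.2) = 36.9 dB

36.9 dB


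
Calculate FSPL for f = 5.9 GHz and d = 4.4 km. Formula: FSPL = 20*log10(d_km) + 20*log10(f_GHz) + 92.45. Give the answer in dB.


20*log10(4.4) = 12.87
20*log10(5.9) = 15.42
FSPL = 120.7 dB

120.7 dB


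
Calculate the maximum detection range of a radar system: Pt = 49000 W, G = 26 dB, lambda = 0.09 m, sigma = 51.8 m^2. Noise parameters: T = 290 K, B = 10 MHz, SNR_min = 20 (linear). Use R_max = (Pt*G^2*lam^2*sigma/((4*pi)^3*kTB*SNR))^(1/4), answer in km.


G_lin = 10^(26/10) = 398.107171
R^4 = 49000 * 398.107171^2 * 0.09^2 * 51.8 / ((4*pi)^3 * 1.38e-23 * 290 * 10000000.0 * 20)
R^4 = 2.05151e18 m^4
R_max = (2.05151e18)^(1/4) = 37845.9 m = 37.8 km

37.8 km


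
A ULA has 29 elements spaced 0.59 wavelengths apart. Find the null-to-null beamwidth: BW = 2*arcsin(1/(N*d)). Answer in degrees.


1/(N*d) = 1/(29*0.59) = 0.058445
BW = 2*arcsin(0.058445) = 6.7 degrees

6.7 degrees


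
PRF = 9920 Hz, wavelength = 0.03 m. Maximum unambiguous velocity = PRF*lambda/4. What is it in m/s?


V_ua = 9920 * 0.03 / 4 = 74.4 m/s

74.4 m/s


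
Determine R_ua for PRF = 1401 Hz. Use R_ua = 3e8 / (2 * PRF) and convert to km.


R_ua = 3e8 / (2 * 1401) = 107066.4 m = 107.1 km

107.1 km


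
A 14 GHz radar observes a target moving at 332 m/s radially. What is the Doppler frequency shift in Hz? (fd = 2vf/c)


fd = 2 * 332 * 14000000000.0 / 3e8 = 30986.7 Hz

30986.7 Hz


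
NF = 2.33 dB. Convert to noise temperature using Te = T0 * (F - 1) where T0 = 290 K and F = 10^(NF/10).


NF_lin = 10^(2.33/10) = 1.710015
Te = 290 * (1.710015 - 1) = 205.9 K

205.9 K


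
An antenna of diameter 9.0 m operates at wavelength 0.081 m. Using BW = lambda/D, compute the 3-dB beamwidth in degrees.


BW_rad = 0.081 / 9.0 = 0.009
BW_deg = 0.52 degrees

0.52 degrees


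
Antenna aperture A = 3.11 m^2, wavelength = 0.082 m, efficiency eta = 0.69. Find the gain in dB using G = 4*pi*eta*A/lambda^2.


G_linear = 4*pi*0.69*3.11/0.082^2 = 4010.44
G_dB = 10*log10(4010.44) = 36.0 dB

36.0 dB


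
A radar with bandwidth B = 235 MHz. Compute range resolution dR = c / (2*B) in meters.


dR = 3e8 / (2 * 235000000.0) = 0.64 m

0.64 m


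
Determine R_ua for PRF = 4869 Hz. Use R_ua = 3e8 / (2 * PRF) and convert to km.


R_ua = 3e8 / (2 * 4869) = 30807.1 m = 30.8 km

30.8 km


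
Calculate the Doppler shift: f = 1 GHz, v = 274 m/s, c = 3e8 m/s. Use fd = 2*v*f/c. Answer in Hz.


fd = 2 * 274 * 1000000000.0 / 3e8 = 1826.7 Hz

1826.7 Hz


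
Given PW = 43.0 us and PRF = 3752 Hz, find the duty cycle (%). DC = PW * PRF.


DC = 43.0e-6 * 3752 * 100 = 16.13%

16.13%


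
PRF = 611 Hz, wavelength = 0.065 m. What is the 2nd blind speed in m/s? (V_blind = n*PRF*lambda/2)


V_blind = 2 * 611 * 0.065 / 2 = 39.7 m/s

39.7 m/s


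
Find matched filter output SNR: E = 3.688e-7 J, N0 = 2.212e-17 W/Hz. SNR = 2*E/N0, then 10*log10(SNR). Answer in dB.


SNR_lin = 2 * 3.688e-7 / 2.212e-17 = 3.335e10
SNR_dB = 10*log10(3.335e10) = 105.2 dB

105.2 dB


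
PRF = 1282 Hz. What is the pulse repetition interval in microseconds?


PRI = 1/1282 = 0.0007800312 s = 780.0 us

780.0 us


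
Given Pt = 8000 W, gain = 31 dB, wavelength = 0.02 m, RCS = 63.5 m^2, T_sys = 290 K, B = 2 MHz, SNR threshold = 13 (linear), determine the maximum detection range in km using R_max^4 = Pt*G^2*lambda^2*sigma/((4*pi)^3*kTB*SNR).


G_lin = 10^(31/10) = 1258.925412
R^4 = 8000 * 1258.925412^2 * 0.02^2 * 63.5 / ((4*pi)^3 * 1.38e-23 * 290 * 2000000.0 * 13)
R^4 = 1.55971e18 m^4
R_max = (1.55971e18)^(1/4) = 35339.5 m = 35.3 km

35.3 km


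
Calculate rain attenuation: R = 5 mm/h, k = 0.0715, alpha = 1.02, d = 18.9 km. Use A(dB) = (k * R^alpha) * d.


gamma = 0.0715 * 5^1.02 = 0.369195 dB/km
A = 0.369195 * 18.9 = 6.98 dB

6.98 dB


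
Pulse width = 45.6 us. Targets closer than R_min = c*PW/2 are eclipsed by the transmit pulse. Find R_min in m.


R_min = 3e8 * 45.6e-6 / 2 = 6840.0 m

6840.0 m


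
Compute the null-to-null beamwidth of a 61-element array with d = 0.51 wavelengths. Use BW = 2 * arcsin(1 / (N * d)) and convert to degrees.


1/(N*d) = 1/(61*0.51) = 0.032144
BW = 2*arcsin(0.032144) = 3.7 degrees

3.7 degrees


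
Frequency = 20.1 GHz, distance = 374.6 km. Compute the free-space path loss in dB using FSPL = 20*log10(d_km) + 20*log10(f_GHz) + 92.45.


20*log10(374.6) = 51.47
20*log10(20.1) = 26.06
FSPL = 170.0 dB

170.0 dB


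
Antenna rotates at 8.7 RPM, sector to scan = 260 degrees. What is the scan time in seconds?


t = 260 / (8.7 * 360) * 60 = 4.98 s

4.98 s


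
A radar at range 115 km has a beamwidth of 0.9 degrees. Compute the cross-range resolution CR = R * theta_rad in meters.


BW_rad = 0.015707963
CR = 115000 * 0.015707963 = 1806.4 m

1806.4 m


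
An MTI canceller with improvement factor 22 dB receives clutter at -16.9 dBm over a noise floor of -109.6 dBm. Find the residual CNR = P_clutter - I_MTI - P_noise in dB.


CNR = -16.9 - 22 - (-109.6) = 70.7 dB

70.7 dB


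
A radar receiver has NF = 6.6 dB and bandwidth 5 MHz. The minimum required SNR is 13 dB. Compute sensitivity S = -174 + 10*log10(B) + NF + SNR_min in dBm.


10*log10(5000000.0) = 66.99
S = -174 + 66.99 + 6.6 + 13 = -87.4 dBm

-87.4 dBm


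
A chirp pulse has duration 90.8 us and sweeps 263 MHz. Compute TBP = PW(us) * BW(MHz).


TBP = 90.8 * 263 = 23880.4

23880.4


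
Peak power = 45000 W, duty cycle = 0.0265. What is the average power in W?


P_avg = 45000 * 0.0265 = 1192.5 W

1192.5 W


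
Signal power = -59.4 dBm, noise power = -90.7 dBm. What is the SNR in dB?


SNR = -59.4 - (-90.7) = 31.3 dB

31.3 dB


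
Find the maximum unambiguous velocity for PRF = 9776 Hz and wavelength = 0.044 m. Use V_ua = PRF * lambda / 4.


V_ua = 9776 * 0.044 / 4 = 107.5 m/s

107.5 m/s


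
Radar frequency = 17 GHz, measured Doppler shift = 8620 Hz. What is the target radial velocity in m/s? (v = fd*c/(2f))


v = 8620 * 3e8 / (2 * 17000000000.0) = 76.1 m/s

76.1 m/s


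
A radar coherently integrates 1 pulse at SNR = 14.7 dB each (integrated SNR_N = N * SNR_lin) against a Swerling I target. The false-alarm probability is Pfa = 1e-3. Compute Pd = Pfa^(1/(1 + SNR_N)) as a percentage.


SNR_lin = 10^(14.7/10) = 29.51209
SNR_N = 1 * 29.51209 = 29.51209
1/(1 + SNR_N) = 1/30.51209 = 0.0327739
Pd = (1e-3)^0.0327739 = 0.7974
Pd = 79.7%

79.7%


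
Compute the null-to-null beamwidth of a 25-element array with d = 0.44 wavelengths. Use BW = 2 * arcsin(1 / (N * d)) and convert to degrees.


1/(N*d) = 1/(25*0.44) = 0.090909
BW = 2*arcsin(0.090909) = 10.4 degrees

10.4 degrees


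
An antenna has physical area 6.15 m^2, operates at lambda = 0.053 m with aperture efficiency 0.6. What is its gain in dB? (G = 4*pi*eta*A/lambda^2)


G_linear = 4*pi*0.6*6.15/0.053^2 = 16507.62
G_dB = 10*log10(16507.62) = 42.2 dB

42.2 dB


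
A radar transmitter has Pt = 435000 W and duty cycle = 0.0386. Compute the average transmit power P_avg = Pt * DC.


P_avg = 435000 * 0.0386 = 16791.0 W

16791.0 W


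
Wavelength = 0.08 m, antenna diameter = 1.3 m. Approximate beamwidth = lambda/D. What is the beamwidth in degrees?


BW_rad = 0.08 / 1.3 = 0.061538
BW_deg = 3.53 degrees

3.53 degrees


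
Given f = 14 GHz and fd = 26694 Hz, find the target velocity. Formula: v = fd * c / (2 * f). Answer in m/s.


v = 26694 * 3e8 / (2 * 14000000000.0) = 286.0 m/s

286.0 m/s


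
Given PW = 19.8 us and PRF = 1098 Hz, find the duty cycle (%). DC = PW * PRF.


DC = 19.8e-6 * 1098 * 100 = 2.17%

2.17%


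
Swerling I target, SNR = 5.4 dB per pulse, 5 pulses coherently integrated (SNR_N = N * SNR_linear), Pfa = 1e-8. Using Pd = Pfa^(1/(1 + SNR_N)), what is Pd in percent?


SNR_lin = 10^(5.4/10) = 3.46737
SNR_N = 5 * 3.46737 = 17.33685
1/(1 + SNR_N) = 1/18.33685 = 0.054535
Pd = (1e-8)^0.054535 = 0.3662
Pd = 36.6%

36.6%


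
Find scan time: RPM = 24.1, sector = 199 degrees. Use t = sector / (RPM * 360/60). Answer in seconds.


t = 199 / (24.1 * 360) * 60 = 1.38 s

1.38 s


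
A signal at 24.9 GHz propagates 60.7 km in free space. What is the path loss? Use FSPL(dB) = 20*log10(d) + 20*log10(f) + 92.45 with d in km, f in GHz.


20*log10(60.7) = 35.66
20*log10(24.9) = 27.92
FSPL = 156.0 dB

156.0 dB


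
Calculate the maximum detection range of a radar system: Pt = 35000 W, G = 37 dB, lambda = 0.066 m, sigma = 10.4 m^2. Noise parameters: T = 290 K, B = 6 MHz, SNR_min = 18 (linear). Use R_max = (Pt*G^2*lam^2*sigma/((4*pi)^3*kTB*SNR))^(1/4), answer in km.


G_lin = 10^(37/10) = 5011.872336
R^4 = 35000 * 5011.872336^2 * 0.066^2 * 10.4 / ((4*pi)^3 * 1.38e-23 * 290 * 6000000.0 * 18)
R^4 = 4.64364e19 m^4
R_max = (4.64364e19)^(1/4) = 82549.5 m = 82.5 km

82.5 km


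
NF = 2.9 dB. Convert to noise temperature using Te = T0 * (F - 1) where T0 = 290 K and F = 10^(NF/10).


NF_lin = 10^(2.9/10) = 1.949845
Te = 290 * (1.949845 - 1) = 275.5 K

275.5 K


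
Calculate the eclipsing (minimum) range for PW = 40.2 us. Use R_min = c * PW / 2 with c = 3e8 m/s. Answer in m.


R_min = 3e8 * 40.2e-6 / 2 = 6030.0 m

6030.0 m


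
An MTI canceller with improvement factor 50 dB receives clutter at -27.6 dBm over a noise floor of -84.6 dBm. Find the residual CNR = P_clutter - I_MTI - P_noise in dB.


CNR = -27.6 - 50 - (-84.6) = 7.0 dB

7.0 dB


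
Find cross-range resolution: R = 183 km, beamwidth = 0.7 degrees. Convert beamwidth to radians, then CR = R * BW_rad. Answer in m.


BW_rad = 0.012217305
CR = 183000 * 0.012217305 = 2235.8 m

2235.8 m


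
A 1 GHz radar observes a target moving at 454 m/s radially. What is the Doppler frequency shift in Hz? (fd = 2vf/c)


fd = 2 * 454 * 1000000000.0 / 3e8 = 3026.7 Hz

3026.7 Hz


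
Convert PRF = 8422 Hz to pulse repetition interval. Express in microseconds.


PRI = 1/8422 = 0.0001187366 s = 118.7 us

118.7 us


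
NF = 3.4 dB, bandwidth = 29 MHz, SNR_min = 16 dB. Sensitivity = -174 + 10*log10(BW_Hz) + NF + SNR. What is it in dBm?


10*log10(29000000.0) = 74.62
S = -174 + 74.62 + 3.4 + 16 = -80.0 dBm

-80.0 dBm


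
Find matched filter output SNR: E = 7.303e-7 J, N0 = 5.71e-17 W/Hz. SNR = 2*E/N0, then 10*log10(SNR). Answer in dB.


SNR_lin = 2 * 7.303e-7 / 5.71e-17 = 2.558e10
SNR_dB = 10*log10(2.558e10) = 104.1 dB

104.1 dB


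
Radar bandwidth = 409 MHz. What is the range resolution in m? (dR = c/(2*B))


dR = 3e8 / (2 * 409000000.0) = 0.37 m

0.37 m


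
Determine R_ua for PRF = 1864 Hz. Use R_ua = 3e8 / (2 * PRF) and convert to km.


R_ua = 3e8 / (2 * 1864) = 80472.1 m = 80.5 km

80.5 km


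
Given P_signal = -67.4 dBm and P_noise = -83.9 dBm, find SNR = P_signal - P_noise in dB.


SNR = -67.4 - (-83.9) = 16.5 dB

16.5 dB


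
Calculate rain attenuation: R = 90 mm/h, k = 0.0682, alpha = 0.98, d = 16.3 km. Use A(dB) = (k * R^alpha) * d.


gamma = 0.0682 * 90^0.98 = 5.609731 dB/km
A = 5.609731 * 16.3 = 91.44 dB

91.44 dB
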